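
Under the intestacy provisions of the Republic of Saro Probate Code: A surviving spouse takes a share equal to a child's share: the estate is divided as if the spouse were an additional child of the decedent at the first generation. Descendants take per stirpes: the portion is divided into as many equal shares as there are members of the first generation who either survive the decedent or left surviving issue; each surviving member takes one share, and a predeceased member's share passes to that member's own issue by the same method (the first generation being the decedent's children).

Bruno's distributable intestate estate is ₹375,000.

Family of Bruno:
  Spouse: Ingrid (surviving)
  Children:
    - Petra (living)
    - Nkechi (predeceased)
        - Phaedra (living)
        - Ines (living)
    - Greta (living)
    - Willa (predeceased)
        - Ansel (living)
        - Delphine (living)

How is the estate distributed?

The spouse counts as an additional share at the children's level, so there are 5 primary shares of ₹75,000. Ingrid takes one such share (₹75,000).
The children's combined portion (₹300,000) is divided into 4 shares of ₹75,000: Petra and Greta each take ₹75,000; Nkechi's ₹75,000 share passes to Nkechi's issue; Willa's ₹75,000 share passes to Willa's issue.
Nkechi's share (₹75,000) is divided into 2 shares of ₹37,500: Phaedra and Ines each take ₹37,500.
Willa's share (₹75,000) is divided into 2 shares of ₹37,500: Ansel and Delphine each take ₹37,500.

Ingrid: ₹75,000; Petra: ₹75,000; Phaedra: ₹37,500; Ines: ₹37,500; Greta: ₹75,000; Ansel: ₹37,500; Delphine: ₹37,500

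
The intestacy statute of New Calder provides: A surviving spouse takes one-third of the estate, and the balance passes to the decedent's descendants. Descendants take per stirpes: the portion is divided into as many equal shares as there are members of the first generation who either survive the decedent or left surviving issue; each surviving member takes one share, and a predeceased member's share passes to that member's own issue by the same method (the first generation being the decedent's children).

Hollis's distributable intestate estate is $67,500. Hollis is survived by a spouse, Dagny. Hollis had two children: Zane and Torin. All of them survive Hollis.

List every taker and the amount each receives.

Dagny takes one-third of $67,500 = $22,500. The remaining $45,000 passes to the descendants.
The descendants' portion ($45,000) is divided into 2 shares of $22,500: Zane and Torin each take $22,500.

Dagny: $22,500; Zane: $22,500; Torin: $22,500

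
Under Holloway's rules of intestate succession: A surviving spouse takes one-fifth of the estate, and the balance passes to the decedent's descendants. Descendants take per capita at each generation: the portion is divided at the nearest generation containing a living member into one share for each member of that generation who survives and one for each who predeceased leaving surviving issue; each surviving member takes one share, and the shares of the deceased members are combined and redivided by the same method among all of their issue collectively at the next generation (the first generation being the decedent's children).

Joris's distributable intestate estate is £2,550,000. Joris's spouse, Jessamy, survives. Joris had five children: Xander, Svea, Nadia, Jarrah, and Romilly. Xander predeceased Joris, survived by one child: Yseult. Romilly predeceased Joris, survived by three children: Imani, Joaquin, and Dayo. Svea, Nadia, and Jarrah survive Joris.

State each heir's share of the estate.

Jessamy takes one-fifth of £2,550,000 = £510,000. The remaining £2,040,000 passes to the descendants.
The descendants' portion (£2,040,000) is divided at the children's generation into 5 shares of £408,000. Svea, Nadia, and Jarrah each take £408,000. The 2 shares of the deceased (Xander and Romilly) are combined into a pool of £816,000.
That pool (£816,000) is divided at the grandchildren's generation equally among Yseult, Imani, Joaquin, and Dayo: £204,000 each.

Jessamy: £510,000; Yseult: £204,000; Svea: £408,000; Nadia: £408,000; Jarrah: £408,000; Imani: £204,000; Joaquin: £204,000; Dayo: £204,000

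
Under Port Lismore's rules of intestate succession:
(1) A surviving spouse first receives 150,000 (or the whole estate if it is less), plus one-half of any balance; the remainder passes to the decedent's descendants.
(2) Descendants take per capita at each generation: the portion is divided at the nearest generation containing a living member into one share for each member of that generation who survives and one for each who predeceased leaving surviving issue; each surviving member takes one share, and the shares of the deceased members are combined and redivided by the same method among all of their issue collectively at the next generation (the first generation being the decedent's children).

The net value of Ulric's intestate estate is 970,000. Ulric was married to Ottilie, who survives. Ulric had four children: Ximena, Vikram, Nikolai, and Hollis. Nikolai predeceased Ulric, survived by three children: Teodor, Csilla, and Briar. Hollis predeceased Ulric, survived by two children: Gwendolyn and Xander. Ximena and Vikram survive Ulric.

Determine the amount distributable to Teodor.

Ottilie first takes 150,000, leaving a balance of 820,000. Ottilie then takes one-half of the balance (410,000), for a total of 560,000. The remaining 410,000 passes to the descendants.
The descendants' portion (410,000) is divided at the children's generation into 4 shares of 102,500. Ximena and Vikram each take 102,500. The 2 shares of the deceased (Nikolai and Hollis) are combined into a pool of 205,000.
That pool (205,000) is divided at the grandchildren's generation equally among Teodor, Csilla, Briar, Gwendolyn, and Xander: 41,000 each.

Teodor receives 41,000.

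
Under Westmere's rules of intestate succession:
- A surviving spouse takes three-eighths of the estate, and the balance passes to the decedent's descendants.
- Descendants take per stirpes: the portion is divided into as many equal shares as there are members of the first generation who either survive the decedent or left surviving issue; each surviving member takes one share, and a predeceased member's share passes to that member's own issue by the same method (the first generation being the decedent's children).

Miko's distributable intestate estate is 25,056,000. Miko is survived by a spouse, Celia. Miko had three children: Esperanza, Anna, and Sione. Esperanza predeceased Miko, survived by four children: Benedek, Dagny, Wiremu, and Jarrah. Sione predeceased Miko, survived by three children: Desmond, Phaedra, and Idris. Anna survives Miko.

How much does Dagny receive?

Dagny receives 1,305,000.

Celia takes three-eighths of 25,056,000 = 9,396,000. The remaining 15,660,000 passes to the descendants.
The descendants' portion (15,660,000) is divided into 3 shares of 5,220,000: Anna takes 5,220,000; Esperanza's 5,220,000 share passes to Esperanza's issue; Sione's 5,220,000 share passes to Sione's issue.
Esperanza's share (5,220,000) is divided into 4 shares of 1,305,000: Benedek, Dagny, Wiremu, and Jarrah each take 1,305,000.
Sione's share (5,220,000) is divided into 3 shares of 1,740,000: Desmond, Phaedra, and Idris each take 1,740,000.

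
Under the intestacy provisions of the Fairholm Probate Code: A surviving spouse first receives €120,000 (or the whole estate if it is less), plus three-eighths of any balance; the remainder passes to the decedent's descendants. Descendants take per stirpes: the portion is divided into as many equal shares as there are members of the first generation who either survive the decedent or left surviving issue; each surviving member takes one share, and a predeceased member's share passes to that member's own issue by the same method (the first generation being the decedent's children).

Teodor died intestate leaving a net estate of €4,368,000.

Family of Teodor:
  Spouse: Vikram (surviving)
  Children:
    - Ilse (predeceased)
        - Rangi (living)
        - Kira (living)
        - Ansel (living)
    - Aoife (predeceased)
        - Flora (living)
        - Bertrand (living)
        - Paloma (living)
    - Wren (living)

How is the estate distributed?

Vikram first takes €120,000, leaving a balance of €4,248,000. Vikram then takes three-eighths of the balance (€1,593,000), for a total of €1,713,000. The remaining €2,655,000 passes to the descendants.
The descendants' portion (€2,655,000) is divided into 3 shares of €885,000: Wren takes €885,000; Ilse's €885,000 share passes to Ilse's issue; Aoife's €885,000 share passes to Aoife's issue.
Ilse's share (€885,000) is divided into 3 shares of €295,000: Rangi, Kira, and Ansel each take €295,000.
Aoife's share (€885,000) is divided into 3 shares of €295,000: Flora, Bertrand, and Paloma each take €295,000.

Vikram: €1,713,000; Rangi: €295,000; Kira: €295,000; Ansel: €295,000; Flora: €295,000; Bertrand: €295,000; Paloma: €295,000; Wren: €885,000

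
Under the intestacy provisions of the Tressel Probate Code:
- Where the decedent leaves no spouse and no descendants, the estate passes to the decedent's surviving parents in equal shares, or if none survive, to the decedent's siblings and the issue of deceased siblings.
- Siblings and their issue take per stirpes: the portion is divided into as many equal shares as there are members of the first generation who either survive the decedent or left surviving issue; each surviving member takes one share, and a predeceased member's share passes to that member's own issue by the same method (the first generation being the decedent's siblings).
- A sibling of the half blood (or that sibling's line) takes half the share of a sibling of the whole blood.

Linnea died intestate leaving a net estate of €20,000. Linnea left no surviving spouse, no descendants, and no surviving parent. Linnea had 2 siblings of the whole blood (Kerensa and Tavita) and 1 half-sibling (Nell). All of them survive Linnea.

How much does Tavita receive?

Tavita receives €8,000.

The entire €20,000 passes to the siblings and their issue.
Counting each half-blood sibling's line as half a unit, there are 5/2 units in €20,000, so one unit is €8,000. Whole-blood lines (Kerensa and Tavita) take €8,000 each; half-blood lines (Nell) take €4,000 each.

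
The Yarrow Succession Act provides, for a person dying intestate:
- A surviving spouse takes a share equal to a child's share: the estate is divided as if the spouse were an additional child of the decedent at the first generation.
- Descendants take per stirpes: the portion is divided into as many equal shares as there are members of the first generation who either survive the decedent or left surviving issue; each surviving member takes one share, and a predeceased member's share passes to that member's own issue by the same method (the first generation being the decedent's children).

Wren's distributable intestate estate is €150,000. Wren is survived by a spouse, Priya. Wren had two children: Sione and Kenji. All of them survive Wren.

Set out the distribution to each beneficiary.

The spouse counts as an additional share at the children's level, so there are 3 primary shares of €50,000. Priya takes one such share (€50,000).
The children's combined portion (€100,000) is divided into 2 shares of €50,000: Sione and Kenji each take €50,000.

Priya: €50,000; Sione: €50,000; Kenji: €50,000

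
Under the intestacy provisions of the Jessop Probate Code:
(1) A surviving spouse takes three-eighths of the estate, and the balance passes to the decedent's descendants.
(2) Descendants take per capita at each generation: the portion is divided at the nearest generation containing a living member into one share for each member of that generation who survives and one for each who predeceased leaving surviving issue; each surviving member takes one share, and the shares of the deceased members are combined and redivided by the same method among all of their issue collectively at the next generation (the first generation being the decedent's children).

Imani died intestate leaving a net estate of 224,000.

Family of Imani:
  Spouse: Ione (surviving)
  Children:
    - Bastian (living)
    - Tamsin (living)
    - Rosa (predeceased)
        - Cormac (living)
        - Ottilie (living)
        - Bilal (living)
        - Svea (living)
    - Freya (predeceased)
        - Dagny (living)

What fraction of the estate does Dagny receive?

Ione takes three-eighths of 224,000 = 84,000. The remaining 140,000 passes to the descendants.
The descendants' portion (140,000) is divided at the children's generation into 4 shares of 35,000. Bastian and Tamsin each take 35,000. The 2 shares of the deceased (Rosa and Freya) are combined into a pool of 70,000.
That pool (70,000) is divided at the grandchildren's generation equally among Cormac, Ottilie, Bilal, Svea, and Dagny: 14,000 each.

Dagny receives 1/16 of the estate.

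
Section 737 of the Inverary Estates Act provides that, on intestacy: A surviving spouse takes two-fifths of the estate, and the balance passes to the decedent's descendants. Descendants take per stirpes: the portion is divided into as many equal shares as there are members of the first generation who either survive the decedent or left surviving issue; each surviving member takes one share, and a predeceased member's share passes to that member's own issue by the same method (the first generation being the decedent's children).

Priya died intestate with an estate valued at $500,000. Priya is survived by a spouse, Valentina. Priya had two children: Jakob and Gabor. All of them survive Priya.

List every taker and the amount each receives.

Valentina takes two-fifths of $500,000 = $200,000. The remaining $300,000 passes to the descendants.
The descendants' portion ($300,000) is divided into 2 shares of $150,000: Jakob and Gabor each take $150,000.

Valentina: $200,000; Jakob: $150,000; Gabor: $150,000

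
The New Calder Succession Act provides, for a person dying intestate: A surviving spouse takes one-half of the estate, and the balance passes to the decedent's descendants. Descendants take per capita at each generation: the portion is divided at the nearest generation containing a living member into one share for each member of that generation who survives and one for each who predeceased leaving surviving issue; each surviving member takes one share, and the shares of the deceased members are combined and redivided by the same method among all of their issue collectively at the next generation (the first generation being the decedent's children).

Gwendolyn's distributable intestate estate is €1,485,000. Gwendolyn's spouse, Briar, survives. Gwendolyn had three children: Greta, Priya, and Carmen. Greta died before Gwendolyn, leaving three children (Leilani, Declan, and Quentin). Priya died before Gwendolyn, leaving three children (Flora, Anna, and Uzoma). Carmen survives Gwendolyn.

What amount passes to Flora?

Briar takes one-half of €1,485,000 = €742,500. The remaining €742,500 passes to the descendants.
The descendants' portion (€742,500) is divided at the children's generation into 3 shares of €247,500. Carmen takes €247,500. The 2 shares of the deceased (Greta and Priya) are combined into a pool of €495,000.
That pool (€495,000) is divided at the grandchildren's generation equally among Leilani, Declan, Quentin, Flora, Anna, and Uzoma: €82,500 each.

Flora receives €82,500.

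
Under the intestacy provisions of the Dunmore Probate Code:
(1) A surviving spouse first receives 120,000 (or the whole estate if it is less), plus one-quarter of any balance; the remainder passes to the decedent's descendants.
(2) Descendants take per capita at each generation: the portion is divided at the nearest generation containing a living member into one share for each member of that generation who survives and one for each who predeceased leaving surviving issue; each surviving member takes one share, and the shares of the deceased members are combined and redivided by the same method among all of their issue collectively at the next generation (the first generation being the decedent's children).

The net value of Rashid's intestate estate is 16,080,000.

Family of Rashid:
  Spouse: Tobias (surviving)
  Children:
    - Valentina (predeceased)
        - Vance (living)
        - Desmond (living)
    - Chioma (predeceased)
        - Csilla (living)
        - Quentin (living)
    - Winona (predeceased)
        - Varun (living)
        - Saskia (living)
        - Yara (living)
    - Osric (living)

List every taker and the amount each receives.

Tobias: 4,110,000; Vance: 1,282,500; Desmond: 1,282,500; Csilla: 1,282,500; Quentin: 1,282,500; Varun: 1,282,500; Saskia: 1,282,500; Yara: 1,282,500; Osric: 2,992,500

Tobias first takes 120,000, leaving a balance of 15,960,000. Tobias then takes one-quarter of the balance (3,990,000), for a total of 4,110,000. The remaining 11,970,000 passes to the descendants.
The descendants' portion (11,970,000) is divided at the children's generation into 4 shares of 2,992,500. Osric takes 2,992,500. The 3 shares of the deceased (Valentina, Chioma, and Winona) are combined into a pool of 8,977,500.
That pool (8,977,500) is divided at the grandchildren's generation equally among Vance, Desmond, Csilla, Quentin, Varun, Saskia, and Yara: 1,282,500 each.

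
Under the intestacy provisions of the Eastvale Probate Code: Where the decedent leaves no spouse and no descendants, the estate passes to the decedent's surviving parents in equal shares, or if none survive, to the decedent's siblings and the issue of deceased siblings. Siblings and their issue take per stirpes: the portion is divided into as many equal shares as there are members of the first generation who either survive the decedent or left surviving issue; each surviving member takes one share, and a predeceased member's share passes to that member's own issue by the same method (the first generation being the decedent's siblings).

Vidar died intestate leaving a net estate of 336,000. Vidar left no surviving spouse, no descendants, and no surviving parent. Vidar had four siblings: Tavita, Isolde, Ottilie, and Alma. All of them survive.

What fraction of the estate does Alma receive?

The entire 336,000 passes to the siblings and their issue.
That amount (336,000) is divided into 4 shares of 84,000: Tavita, Isolde, Ottilie, and Alma each take 84,000.

Alma receives 1/4 of the estate.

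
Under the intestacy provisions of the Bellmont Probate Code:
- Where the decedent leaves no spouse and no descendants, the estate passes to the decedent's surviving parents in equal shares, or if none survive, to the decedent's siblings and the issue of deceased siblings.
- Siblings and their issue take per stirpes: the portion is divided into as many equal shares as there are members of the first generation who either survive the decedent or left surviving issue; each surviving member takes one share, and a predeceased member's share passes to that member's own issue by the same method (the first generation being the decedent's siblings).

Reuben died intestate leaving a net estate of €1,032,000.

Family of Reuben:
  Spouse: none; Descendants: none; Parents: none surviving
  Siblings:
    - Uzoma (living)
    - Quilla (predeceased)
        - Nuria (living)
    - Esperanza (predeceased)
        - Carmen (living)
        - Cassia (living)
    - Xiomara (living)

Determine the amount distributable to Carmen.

Carmen receives €129,000.

The entire €1,032,000 passes to the siblings and their issue.
That amount (€1,032,000) is divided into 4 shares of €258,000: Uzoma and Xiomara each take €258,000; Quilla's €258,000 share passes to Quilla's issue; Esperanza's €258,000 share passes to Esperanza's issue.
Quilla's share (€258,000) passes entirely to Nuria.
Esperanza's share (€258,000) is divided into 2 shares of €129,000: Carmen and Cassia each take €129,000.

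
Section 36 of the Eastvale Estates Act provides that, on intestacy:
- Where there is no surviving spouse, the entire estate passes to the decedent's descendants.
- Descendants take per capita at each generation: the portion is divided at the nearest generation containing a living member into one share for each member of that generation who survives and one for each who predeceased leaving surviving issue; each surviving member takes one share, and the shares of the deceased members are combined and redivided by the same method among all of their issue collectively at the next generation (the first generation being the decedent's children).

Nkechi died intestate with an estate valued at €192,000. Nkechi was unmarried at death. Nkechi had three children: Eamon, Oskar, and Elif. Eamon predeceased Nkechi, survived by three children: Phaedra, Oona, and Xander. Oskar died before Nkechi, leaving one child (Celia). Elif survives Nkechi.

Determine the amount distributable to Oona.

The entire €192,000 passes to the descendants.
That amount (€192,000) is divided at the children's generation into 3 shares of €64,000. Elif takes €64,000. The 2 shares of the deceased (Eamon and Oskar) are combined into a pool of €128,000.
That pool (€128,000) is divided at the grandchildren's generation equally among Phaedra, Oona, Xander, and Celia: €32,000 each.

Oona receives €32,000.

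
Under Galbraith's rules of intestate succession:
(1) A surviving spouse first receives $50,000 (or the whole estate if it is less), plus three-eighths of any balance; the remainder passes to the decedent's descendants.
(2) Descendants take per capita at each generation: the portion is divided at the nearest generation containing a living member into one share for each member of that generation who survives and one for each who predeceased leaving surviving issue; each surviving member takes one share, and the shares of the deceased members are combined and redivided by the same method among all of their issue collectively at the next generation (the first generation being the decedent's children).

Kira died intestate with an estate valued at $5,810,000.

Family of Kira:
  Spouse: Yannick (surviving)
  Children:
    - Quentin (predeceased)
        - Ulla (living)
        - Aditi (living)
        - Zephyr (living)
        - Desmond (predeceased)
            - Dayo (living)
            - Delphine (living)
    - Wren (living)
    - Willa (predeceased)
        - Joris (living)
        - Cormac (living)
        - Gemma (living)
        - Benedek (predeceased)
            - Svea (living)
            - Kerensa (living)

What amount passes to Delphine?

Yannick first takes $50,000, leaving a balance of $5,760,000. Yannick then takes three-eighths of the balance ($2,160,000), for a total of $2,210,000. The remaining $3,600,000 passes to the descendants.
The descendants' portion ($3,600,000) is divided at the children's generation into 3 shares of $1,200,000. Wren takes $1,200,000. The 2 shares of the deceased (Quentin and Willa) are combined into a pool of $2,400,000.
That pool ($2,400,000) is divided at the grandchildren's generation into 8 shares of $300,000. Ulla, Aditi, Zephyr, Joris, Cormac, and Gemma each take $300,000. The 2 shares of the deceased (Desmond and Benedek) are combined into a pool of $600,000.
That pool ($600,000) is divided at the great-grandchildren's generation equally among Dayo, Delphine, Svea, and Kerensa: $150,000 each.

Delphine receives $150,000.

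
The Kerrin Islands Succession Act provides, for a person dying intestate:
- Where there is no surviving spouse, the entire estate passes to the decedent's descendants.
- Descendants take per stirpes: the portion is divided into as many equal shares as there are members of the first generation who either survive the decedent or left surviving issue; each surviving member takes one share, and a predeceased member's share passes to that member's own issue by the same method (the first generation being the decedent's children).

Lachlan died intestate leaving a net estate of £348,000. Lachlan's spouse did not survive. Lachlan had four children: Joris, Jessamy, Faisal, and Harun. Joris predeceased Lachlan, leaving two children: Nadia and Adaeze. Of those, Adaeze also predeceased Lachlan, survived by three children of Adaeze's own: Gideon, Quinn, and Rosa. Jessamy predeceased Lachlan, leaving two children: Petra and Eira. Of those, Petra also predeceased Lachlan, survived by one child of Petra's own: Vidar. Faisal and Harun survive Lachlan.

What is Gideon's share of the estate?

The entire £348,000 passes to the descendants.
That amount (£348,000) is divided into 4 shares of £87,000: Faisal and Harun each take £87,000; Joris's £87,000 share passes to Joris's issue; Jessamy's £87,000 share passes to Jessamy's issue.
Joris's share (£87,000) is divided into 2 shares of £43,500: Nadia takes £43,500; Adaeze's £43,500 share passes to Adaeze's issue.
Adaeze's share (£43,500) is divided into 3 shares of £14,500: Gideon, Quinn, and Rosa each take £14,500.
Jessamy's share (£87,000) is divided into 2 shares of £43,500: Eira takes £43,500; Petra's £43,500 share passes to Petra's issue.
Petra's share (£43,500) passes entirely to Vidar.

Gideon receives £14,500.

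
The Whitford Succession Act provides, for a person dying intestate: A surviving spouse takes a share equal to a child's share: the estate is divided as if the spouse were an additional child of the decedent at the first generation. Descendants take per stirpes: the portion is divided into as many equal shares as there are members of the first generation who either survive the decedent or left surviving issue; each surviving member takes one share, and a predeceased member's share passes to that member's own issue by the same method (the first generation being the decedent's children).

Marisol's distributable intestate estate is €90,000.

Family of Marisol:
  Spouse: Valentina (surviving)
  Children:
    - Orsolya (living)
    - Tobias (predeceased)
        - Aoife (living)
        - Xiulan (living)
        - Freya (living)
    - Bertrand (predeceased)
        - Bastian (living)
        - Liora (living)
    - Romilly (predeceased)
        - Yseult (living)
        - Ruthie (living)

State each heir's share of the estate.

Valentina: €18,000; Orsolya: €18,000; Aoife: €6,000; Xiulan: €6,000; Freya: €6,000; Bastian: €9,000; Liora: €9,000; Yseult: €9,000; Ruthie: €9,000

The spouse counts as an additional share at the children's level, so there are 5 primary shares of €18,000. Valentina takes one such share (€18,000).
The children's combined portion (€72,000) is divided into 4 shares of €18,000: Orsolya takes €18,000; Tobias's €18,000 share passes to Tobias's issue; Bertrand's €18,000 share passes to Bertrand's issue; Romilly's €18,000 share passes to Romilly's issue.
Tobias's share (€18,000) is divided into 3 shares of €6,000: Aoife, Xiulan, and Freya each take €6,000.
Bertrand's share (€18,000) is divided into 2 shares of €9,000: Bastian and Liora each take €9,000.
Romilly's share (€18,000) is divided into 2 shares of €9,000: Yseult and Ruthie each take €9,000.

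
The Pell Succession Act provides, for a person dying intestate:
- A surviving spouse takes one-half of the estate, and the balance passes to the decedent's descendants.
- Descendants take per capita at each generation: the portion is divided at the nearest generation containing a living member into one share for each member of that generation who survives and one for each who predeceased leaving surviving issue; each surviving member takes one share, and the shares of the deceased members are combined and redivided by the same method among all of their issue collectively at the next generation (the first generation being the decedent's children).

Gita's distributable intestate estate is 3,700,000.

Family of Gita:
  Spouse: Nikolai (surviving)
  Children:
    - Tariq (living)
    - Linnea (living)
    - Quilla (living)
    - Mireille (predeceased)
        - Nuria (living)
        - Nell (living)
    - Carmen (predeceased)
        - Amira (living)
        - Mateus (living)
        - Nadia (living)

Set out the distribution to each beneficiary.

Nikolai: 1,850,000; Tariq: 370,000; Linnea: 370,000; Quilla: 370,000; Nuria: 148,000; Nell: 148,000; Amira: 148,000; Mateus: 148,000; Nadia: 148,000

Nikolai takes one-half of 3,700,000 = 1,850,000. The remaining 1,850,000 passes to the descendants.
The descendants' portion (1,850,000) is divided at the children's generation into 5 shares of 370,000. Tariq, Linnea, and Quilla each take 370,000. The 2 shares of the deceased (Mireille and Carmen) are combined into a pool of 740,000.
That pool (740,000) is divided at the grandchildren's generation equally among Nuria, Nell, Amira, Mateus, and Nadia: 148,000 each.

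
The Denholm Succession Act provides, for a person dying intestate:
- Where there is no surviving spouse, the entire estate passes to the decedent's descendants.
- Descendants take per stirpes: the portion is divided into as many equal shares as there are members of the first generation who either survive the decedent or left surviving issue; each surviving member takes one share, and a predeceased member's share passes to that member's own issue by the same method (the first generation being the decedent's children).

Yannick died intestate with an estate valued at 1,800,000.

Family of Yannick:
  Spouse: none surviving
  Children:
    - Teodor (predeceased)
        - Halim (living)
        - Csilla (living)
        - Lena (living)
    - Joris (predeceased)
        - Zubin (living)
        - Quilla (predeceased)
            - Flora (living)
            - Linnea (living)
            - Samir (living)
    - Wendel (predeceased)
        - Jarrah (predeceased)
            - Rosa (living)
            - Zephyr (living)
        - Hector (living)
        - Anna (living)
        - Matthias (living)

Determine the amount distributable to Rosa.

Rosa receives 75,000.

The entire 1,800,000 passes to the descendants.
That amount (1,800,000) is divided into 3 shares of 600,000: Teodor's 600,000 share passes to Teodor's issue; Joris's 600,000 share passes to Joris's issue; Wendel's 600,000 share passes to Wendel's issue.
Teodor's share (600,000) is divided into 3 shares of 200,000: Halim, Csilla, and Lena each take 200,000.
Joris's share (600,000) is divided into 2 shares of 300,000: Zubin takes 300,000; Quilla's 300,000 share passes to Quilla's issue.
Quilla's share (300,000) is divided into 3 shares of 100,000: Flora, Linnea, and Samir each take 100,000.
Wendel's share (600,000) is divided into 4 shares of 150,000: Hector, Anna, and Matthias each take 150,000; Jarrah's 150,000 share passes to Jarrah's issue.
Jarrah's share (150,000) is divided into 2 shares of 75,000: Rosa and Zephyr each take 75,000.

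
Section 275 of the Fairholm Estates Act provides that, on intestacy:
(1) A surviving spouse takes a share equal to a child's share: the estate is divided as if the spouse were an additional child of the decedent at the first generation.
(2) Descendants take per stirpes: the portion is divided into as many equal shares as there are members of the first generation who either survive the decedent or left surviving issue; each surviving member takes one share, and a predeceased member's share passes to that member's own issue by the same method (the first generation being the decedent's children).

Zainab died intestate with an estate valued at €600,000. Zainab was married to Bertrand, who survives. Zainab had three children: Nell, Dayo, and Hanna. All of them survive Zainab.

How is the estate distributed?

Bertrand: €150,000; Nell: €150,000; Dayo: €150,000; Hanna: €150,000

The spouse counts as an additional share at the children's level, so there are 4 primary shares of €150,000. Bertrand takes one such share (€150,000).
The children's combined portion (€450,000) is divided into 3 shares of €150,000: Nell, Dayo, and Hanna each take €150,000.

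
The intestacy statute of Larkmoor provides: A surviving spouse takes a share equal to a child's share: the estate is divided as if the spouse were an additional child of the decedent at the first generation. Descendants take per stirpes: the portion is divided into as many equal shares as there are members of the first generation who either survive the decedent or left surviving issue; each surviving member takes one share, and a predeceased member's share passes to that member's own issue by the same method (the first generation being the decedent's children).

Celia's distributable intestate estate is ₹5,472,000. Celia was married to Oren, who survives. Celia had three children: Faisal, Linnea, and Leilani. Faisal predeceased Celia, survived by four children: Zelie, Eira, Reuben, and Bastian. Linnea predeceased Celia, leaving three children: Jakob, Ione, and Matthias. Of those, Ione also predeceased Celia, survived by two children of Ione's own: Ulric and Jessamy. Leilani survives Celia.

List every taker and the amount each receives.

Oren: ₹1,368,000; Zelie: ₹342,000; Eira: ₹342,000; Reuben: ₹342,000; Bastian: ₹342,000; Jakob: ₹456,000; Ulric: ₹228,000; Jessamy: ₹228,000; Matthias: ₹456,000; Leilani: ₹1,368,000

The spouse counts as an additional share at the children's level, so there are 4 primary shares of ₹1,368,000. Oren takes one such share (₹1,368,000).
The children's combined portion (₹4,104,000) is divided into 3 shares of ₹1,368,000: Leilani takes ₹1,368,000; Faisal's ₹1,368,000 share passes to Faisal's issue; Linnea's ₹1,368,000 share passes to Linnea's issue.
Faisal's share (₹1,368,000) is divided into 4 shares of ₹342,000: Zelie, Eira, Reuben, and Bastian each take ₹342,000.
Linnea's share (₹1,368,000) is divided into 3 shares of ₹456,000: Jakob and Matthias each take ₹456,000; Ione's ₹456,000 share passes to Ione's issue.
Ione's share (₹456,000) is divided into 2 shares of ₹228,000: Ulric and Jessamy each take ₹228,000.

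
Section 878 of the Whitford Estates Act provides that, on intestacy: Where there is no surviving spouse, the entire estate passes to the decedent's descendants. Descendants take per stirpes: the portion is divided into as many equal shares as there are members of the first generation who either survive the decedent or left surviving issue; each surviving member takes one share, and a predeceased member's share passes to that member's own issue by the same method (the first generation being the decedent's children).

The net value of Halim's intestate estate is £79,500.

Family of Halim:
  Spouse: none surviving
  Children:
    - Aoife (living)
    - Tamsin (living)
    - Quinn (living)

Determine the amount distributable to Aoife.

The entire £79,500 passes to the descendants.
That amount (£79,500) is divided into 3 shares of £26,500: Aoife, Tamsin, and Quinn each take £26,500.

Aoife receives £26,500.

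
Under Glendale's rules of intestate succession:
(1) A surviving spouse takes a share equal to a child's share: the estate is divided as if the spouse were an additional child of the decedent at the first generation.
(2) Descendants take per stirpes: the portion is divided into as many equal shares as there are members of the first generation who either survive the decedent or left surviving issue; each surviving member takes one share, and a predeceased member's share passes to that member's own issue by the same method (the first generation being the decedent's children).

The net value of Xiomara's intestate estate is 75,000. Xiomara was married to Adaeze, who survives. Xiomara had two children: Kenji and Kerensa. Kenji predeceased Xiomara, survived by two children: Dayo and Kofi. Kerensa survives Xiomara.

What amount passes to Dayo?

The spouse counts as an additional share at the children's level, so there are 3 primary shares of 25,000. Adaeze takes one such share (25,000).
The children's combined portion (50,000) is divided into 2 shares of 25,000: Kerensa takes 25,000; Kenji's 25,000 share passes to Kenji's issue.
Kenji's share (25,000) is divided into 2 shares of 12,500: Dayo and Kofi each take 12,500.

Dayo receives 12,500.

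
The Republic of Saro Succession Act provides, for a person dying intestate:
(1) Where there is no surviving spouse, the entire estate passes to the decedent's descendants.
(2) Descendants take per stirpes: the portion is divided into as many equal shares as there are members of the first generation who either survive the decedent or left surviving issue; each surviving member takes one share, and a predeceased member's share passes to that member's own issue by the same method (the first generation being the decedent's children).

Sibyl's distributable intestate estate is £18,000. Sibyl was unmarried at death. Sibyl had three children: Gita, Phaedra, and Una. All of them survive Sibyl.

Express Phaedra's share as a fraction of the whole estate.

The entire £18,000 passes to the descendants.
That amount (£18,000) is divided into 3 shares of £6,000: Gita, Phaedra, and Una each take £6,000.

Phaedra receives 1/3 of the estate.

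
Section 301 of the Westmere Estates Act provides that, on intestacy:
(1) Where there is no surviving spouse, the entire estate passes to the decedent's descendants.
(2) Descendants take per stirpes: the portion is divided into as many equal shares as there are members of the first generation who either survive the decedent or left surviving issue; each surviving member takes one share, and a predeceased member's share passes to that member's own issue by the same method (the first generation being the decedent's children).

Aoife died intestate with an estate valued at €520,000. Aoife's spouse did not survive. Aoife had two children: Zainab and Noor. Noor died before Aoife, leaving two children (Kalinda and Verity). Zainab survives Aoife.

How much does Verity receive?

The entire €520,000 passes to the descendants.
That amount (€520,000) is divided into 2 shares of €260,000: Zainab takes €260,000; Noor's €260,000 share passes to Noor's issue.
Noor's share (€260,000) is divided into 2 shares of €130,000: Kalinda and Verity each take €130,000.

Verity receives €130,000.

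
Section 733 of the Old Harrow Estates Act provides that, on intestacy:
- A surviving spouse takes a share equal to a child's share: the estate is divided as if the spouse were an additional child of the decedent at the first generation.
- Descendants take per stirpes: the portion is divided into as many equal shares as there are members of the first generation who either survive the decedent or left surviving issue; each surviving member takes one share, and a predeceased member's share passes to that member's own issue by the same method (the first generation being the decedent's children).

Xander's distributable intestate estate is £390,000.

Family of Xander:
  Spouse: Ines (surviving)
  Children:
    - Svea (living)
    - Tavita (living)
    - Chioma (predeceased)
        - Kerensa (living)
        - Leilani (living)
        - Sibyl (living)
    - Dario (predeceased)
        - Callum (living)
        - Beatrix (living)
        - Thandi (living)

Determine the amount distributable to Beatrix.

Beatrix receives £26,000.

The spouse counts as an additional share at the children's level, so there are 5 primary shares of £78,000. Ines takes one such share (£78,000).
The children's combined portion (£312,000) is divided into 4 shares of £78,000: Svea and Tavita each take £78,000; Chioma's £78,000 share passes to Chioma's issue; Dario's £78,000 share passes to Dario's issue.
Chioma's share (£78,000) is divided into 3 shares of £26,000: Kerensa, Leilani, and Sibyl each take £26,000.
Dario's share (£78,000) is divided into 3 shares of £26,000: Callum, Beatrix, and Thandi each take £26,000.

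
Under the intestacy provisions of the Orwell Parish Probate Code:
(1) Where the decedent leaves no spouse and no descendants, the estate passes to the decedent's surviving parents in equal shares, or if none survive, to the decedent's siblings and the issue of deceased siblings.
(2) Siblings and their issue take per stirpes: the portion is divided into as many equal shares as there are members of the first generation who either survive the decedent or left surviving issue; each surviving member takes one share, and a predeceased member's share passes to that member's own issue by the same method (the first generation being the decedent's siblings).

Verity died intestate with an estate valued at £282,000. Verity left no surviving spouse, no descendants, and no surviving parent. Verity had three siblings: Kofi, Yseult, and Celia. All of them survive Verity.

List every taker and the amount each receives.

Kofi: £94,000; Yseult: £94,000; Celia: £94,000

The entire £282,000 passes to the siblings and their issue.
That amount (£282,000) is divided into 3 shares of £94,000: Kofi, Yseult, and Celia each take £94,000.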